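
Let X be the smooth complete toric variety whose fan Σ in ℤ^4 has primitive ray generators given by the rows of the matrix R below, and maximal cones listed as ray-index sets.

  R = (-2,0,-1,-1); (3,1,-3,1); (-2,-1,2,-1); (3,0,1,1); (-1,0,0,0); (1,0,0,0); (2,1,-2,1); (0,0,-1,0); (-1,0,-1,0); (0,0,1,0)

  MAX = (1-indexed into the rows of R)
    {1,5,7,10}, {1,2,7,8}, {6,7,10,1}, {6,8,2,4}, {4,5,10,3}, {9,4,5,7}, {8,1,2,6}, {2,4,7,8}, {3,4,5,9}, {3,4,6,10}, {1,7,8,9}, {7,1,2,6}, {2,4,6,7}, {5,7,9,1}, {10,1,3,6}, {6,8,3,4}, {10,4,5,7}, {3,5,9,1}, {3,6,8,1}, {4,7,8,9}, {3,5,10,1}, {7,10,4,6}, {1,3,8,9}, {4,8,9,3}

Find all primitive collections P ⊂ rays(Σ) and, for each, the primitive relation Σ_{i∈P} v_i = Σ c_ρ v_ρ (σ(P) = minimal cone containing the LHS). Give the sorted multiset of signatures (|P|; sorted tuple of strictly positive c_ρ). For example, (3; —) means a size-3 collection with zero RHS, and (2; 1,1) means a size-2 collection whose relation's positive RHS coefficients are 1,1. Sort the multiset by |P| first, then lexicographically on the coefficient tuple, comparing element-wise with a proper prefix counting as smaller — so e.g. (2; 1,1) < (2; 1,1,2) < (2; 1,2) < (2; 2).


Primitive collections (12):

  • {3,7}:  v_{3} + v_{7} = 0 ; sig = (2; —)
  • {5,6}:  v_{5} + v_{6} = 0 ; sig = (2; —)
  • {8,10}:  v_{8} + v_{10} = 0 ; sig = (2; —)
  • {1,4}:  v_{1} + v_{4} = v_{6} ; sig = (2; 1)
  • {5,8}:  v_{5} + v_{8} = v_{9} ; sig = (2; 1)
  • {6,9}:  v_{6} + v_{9} = v_{8} ; sig = (2; 1)
  • {9,10}:  v_{9} + v_{10} = v_{5} ; sig = (2; 1)
  • {2,3}:  v_{2} + v_{3} = v_{6} + v_{8} ; sig = (2; 1,1)
  • {2,5}:  v_{2} + v_{5} = v_{7} + v_{8} ; sig = (2; 1,1)
  • {2,10}:  v_{2} + v_{10} = v_{6} + v_{7} ; sig = (2; 1,1)
  • {2,9}:  v_{2} + v_{9} = v_{7} + 2·v_{8} ; sig = (2; 1,2)
  • {6,7,8}:  v_{6} + v_{7} + v_{8} = v_{2} ; sig = (3; 1)

so the primitive-relation signature multiset is
    (2; —)
    (2; —)
    (2; —)
    (2; 1)
    (2; 1)
    (2; 1)
    (2; 1)
    (2; 1,1)
    (2; 1,1)
    (2; 1,1)
    (2; 1,2)
    (3; 1)


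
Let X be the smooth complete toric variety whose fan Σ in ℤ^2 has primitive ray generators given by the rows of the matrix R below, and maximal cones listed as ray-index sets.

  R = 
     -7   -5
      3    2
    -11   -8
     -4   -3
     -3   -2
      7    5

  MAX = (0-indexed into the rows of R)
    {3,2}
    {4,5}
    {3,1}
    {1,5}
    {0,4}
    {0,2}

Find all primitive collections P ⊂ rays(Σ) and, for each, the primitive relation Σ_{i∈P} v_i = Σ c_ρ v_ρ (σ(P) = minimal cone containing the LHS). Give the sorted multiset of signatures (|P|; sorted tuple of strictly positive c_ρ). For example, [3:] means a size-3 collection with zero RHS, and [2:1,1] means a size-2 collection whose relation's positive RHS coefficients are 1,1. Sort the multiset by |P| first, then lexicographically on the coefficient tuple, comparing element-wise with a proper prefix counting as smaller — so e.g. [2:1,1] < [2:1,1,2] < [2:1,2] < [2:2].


|primitive collections| = 9. Relations:

  P={0,5}:  v_{0} + v_{5} = 0  ⇒ sig = [2:]
  P={1,4}:  v_{1} + v_{4} = 0  ⇒ sig = [2:]
  P={0,1}:  v_{0} + v_{1} = v_{3}  ⇒ sig = [2:1]
  P={0,3}:  v_{0} + v_{3} = v_{2}  ⇒ sig = [2:1]
  P={2,5}:  v_{2} + v_{5} = v_{3}  ⇒ sig = [2:1]
  P={3,4}:  v_{3} + v_{4} = v_{0}  ⇒ sig = [2:1]
  P={3,5}:  v_{3} + v_{5} = v_{1}  ⇒ sig = [2:1]
  P={1,2}:  v_{1} + v_{2} = 2·v_{3}  ⇒ sig = [2:2]
  P={2,4}:  v_{2} + v_{4} = 2·v_{0}  ⇒ sig = [2:2]

Hence PRS(X_Σ) =
    |P|=2: 9 collections, coeffs (), (), (1), (1), (1), (1), (1), (2), (2)


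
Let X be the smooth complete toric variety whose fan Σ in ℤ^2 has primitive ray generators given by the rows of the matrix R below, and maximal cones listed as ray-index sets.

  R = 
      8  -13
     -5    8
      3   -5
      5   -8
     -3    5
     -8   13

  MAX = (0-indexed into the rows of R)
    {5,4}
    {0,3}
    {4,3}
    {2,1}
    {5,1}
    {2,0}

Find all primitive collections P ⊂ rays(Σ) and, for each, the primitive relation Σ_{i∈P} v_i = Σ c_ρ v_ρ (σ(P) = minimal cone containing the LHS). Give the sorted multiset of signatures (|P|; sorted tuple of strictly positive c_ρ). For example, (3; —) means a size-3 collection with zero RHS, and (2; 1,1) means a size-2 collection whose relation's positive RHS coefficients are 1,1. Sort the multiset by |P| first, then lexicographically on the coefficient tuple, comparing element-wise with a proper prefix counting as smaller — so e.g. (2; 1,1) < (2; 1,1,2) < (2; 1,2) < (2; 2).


Primitive collections (9):

  • {0,5}:  v_{0} + v_{5} = 0  ⇒ sig = (2; —)
  • {1,3}:  v_{1} + v_{3} = 0  ⇒ sig = (2; —)
  • {2,4}:  v_{2} + v_{4} = 0  ⇒ sig = (2; —)
  • {0,1}:  v_{0} + v_{1} = v_{2}  ⇒ sig = (2; 1)
  • {0,4}:  v_{0} + v_{4} = v_{3}  ⇒ sig = (2; 1)
  • {1,4}:  v_{1} + v_{4} = v_{5}  ⇒ sig = (2; 1)
  • {2,3}:  v_{2} + v_{3} = v_{0}  ⇒ sig = (2; 1)
  • {2,5}:  v_{2} + v_{5} = v_{1}  ⇒ sig = (2; 1)
  • {3,5}:  v_{3} + v_{5} = v_{4}  ⇒ sig = (2; 1)

so the primitive-relation signature multiset is
{ (2; —) ×3,  (2; 1) ×6 }


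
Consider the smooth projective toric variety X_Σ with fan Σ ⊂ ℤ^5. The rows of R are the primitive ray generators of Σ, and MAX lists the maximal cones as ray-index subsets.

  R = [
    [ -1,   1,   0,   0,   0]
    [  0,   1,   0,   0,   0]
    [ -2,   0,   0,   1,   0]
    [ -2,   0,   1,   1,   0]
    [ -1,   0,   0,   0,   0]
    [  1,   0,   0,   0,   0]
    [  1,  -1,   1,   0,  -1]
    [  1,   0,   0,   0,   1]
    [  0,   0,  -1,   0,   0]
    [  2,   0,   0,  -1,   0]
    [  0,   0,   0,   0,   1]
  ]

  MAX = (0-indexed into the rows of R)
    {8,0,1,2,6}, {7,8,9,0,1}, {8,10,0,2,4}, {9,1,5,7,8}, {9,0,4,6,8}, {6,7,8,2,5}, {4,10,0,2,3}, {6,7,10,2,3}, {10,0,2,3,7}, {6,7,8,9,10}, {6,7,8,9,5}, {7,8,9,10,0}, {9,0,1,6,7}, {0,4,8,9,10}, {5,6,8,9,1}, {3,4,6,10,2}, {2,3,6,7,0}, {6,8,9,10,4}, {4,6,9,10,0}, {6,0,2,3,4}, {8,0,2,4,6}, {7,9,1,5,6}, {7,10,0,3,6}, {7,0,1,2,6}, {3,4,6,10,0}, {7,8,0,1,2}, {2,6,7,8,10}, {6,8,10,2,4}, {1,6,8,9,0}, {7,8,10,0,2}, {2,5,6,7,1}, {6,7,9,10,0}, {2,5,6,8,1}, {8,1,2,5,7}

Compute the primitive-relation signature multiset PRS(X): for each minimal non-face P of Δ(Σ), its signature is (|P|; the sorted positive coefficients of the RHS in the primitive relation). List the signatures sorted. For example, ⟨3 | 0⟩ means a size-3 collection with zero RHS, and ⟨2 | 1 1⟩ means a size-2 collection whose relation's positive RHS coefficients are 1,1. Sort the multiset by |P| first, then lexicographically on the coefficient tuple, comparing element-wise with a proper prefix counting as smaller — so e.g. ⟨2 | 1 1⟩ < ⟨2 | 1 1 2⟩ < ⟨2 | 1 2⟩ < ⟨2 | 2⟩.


15 minimal non-faces of Δ(Σ) (on 11 rays):

  P={2,9}:  v_{2} + v_{9} = 0  so sig = ⟨2 | 0⟩
  P={4,5}:  v_{4} + v_{5} = 0  so sig = ⟨2 | 0⟩
  P={0,5}:  v_{0} + v_{5} = v_{1}  so sig = ⟨2 | 1⟩
  P={1,4}:  v_{1} + v_{4} = v_{0}  so sig = ⟨2 | 1⟩
  P={3,8}:  v_{3} + v_{8} = v_{2}  so sig = ⟨2 | 1⟩
  P={4,7}:  v_{4} + v_{7} = v_{10}  so sig = ⟨2 | 1⟩
  P={5,10}:  v_{5} + v_{10} = v_{7}  so sig = ⟨2 | 1⟩
  P={1,10}:  v_{1} + v_{10} = v_{0} + v_{7}  so sig = ⟨2 | 1 1⟩
  P={3,9}:  v_{3} + v_{9} = v_{0} + v_{6} + v_{10}  so sig = ⟨2 | 1 1 1⟩
  P={3,5}:  v_{3} + v_{5} = v_{0} + v_{2} + v_{6} + v_{7}  so sig = ⟨2 | 1 1 1 1⟩
  P={1,3}:  v_{1} + v_{3} = 2·v_{0} + v_{2} + v_{6} + v_{7}  so sig = ⟨2 | 1 1 1 2⟩
  P={0,6,8,10}:  v_{0} + v_{6} + v_{8} + v_{10} = 0  so sig = ⟨4 | 0⟩
  P={0,2,6,10}:  v_{0} + v_{2} + v_{6} + v_{10} = v_{3}  so sig = ⟨4 | 1⟩
  P={0,6,7,8}:  v_{0} + v_{6} + v_{7} + v_{8} = v_{5}  so sig = ⟨4 | 1⟩
  P={1,6,7,8}:  v_{1} + v_{6} + v_{7} + v_{8} = 2·v_{5}  so sig = ⟨4 | 2⟩

Sorted signature multiset PRS(X):
    ⟨2 | 0⟩
    ⟨2 | 0⟩
    ⟨2 | 1⟩
    ⟨2 | 1⟩
    ⟨2 | 1⟩
    ⟨2 | 1⟩
    ⟨2 | 1⟩
    ⟨2 | 1 1⟩
    ⟨2 | 1 1 1⟩
    ⟨2 | 1 1 1 1⟩
    ⟨2 | 1 1 1 2⟩
    ⟨4 | 0⟩
    ⟨4 | 1⟩
    ⟨4 | 1⟩
    ⟨4 | 2⟩


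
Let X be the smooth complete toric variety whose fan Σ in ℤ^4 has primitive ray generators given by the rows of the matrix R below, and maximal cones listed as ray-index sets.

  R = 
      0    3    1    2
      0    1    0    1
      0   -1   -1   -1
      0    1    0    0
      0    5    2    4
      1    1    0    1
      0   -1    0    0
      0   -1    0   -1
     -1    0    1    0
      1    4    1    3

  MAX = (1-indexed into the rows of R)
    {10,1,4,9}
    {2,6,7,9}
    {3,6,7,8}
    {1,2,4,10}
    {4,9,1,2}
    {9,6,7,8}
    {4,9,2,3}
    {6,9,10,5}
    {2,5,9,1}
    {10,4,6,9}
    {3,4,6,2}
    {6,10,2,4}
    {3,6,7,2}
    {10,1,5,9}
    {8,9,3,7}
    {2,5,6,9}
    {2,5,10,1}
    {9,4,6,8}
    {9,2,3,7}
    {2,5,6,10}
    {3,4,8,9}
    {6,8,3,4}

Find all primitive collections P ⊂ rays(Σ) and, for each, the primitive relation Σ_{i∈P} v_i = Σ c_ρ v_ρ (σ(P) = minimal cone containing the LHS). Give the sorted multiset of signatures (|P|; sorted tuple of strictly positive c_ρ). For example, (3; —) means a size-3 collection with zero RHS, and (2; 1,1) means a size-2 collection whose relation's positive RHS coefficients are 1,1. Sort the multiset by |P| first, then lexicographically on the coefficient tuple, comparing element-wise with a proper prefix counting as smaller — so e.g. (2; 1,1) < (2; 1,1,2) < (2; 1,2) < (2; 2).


Δ(Σ) — 10 vertices, 16 min non-faces:

  P={2,8}:  v_{2} + v_{8} = 0  so sig = (2; —)
  P={4,7}:  v_{4} + v_{7} = 0  so sig = (2; —)
  P={1,6}:  v_{1} + v_{6} = v_{10}  so sig = (2; 1)
  P={1,3}:  v_{1} + v_{3} = v_{2} + v_{4}  so sig = (2; 1,1)
  P={3,5}:  v_{3} + v_{5} = v_{1} + v_{2}  so sig = (2; 1,1)
  P={5,8}:  v_{5} + v_{8} = v_{9} + v_{10}  so sig = (2; 1,1)
  P={1,7}:  v_{1} + v_{7} = v_{2} + v_{6} + v_{9}  so sig = (2; 1,1,1)
  P={1,8}:  v_{1} + v_{8} = v_{4} + v_{6} + v_{9}  so sig = (2; 1,1,1)
  P={3,10}:  v_{3} + v_{10} = v_{2} + v_{4} + v_{6}  so sig = (2; 1,1,1)
  P={7,10}:  v_{7} + v_{10} = v_{2} + 2·v_{6} + v_{9}  so sig = (2; 1,1,2)
  P={8,10}:  v_{8} + v_{10} = v_{4} + 2·v_{6} + v_{9}  so sig = (2; 1,1,2)
  P={4,5}:  v_{4} + v_{5} = 2·v_{1}  so sig = (2; 2)
  P={5,7}:  v_{5} + v_{7} = 2·v_{2} + 2·v_{6} + 2·v_{9}  so sig = (2; 2,2,2)
  P={3,6,9}:  v_{3} + v_{6} + v_{9} = 0  so sig = (3; —)
  P={2,9,10}:  v_{2} + v_{9} + v_{10} = v_{5}  so sig = (3; 1)
  P={2,4,6,9}:  v_{2} + v_{4} + v_{6} + v_{9} = v_{1}  so sig = (4; 1)

so the primitive-relation signature multiset is
[(2; —), (2; —), (2; 1), (2; 1,1), (2; 1,1), (2; 1,1), (2; 1,1,1), (2; 1,1,1), (2; 1,1,1), (2; 1,1,2), (2; 1,1,2), (2; 2), (2; 2,2,2), (3; —), (3; 1), (4; 1)]


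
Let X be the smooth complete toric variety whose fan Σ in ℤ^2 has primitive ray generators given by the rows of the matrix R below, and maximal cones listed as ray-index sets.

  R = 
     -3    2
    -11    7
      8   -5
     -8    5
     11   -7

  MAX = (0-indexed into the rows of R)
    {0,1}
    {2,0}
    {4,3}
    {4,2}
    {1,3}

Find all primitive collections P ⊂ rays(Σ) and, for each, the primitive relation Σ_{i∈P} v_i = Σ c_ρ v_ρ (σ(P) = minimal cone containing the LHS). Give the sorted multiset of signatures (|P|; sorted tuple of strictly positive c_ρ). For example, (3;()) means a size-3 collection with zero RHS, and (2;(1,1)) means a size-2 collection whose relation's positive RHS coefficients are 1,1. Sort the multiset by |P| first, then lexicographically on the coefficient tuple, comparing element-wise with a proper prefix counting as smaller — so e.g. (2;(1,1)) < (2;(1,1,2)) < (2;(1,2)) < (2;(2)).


|primitive collections| = 5. Relations:

  P={1,4}:  v_{1} + v_{4} = 0  so sig = (2;())
  P={2,3}:  v_{2} + v_{3} = 0  so sig = (2;())
  P={0,3}:  v_{0} + v_{3} = v_{1}  so sig = (2;(1))
  P={0,4}:  v_{0} + v_{4} = v_{2}  so sig = (2;(1))
  P={1,2}:  v_{1} + v_{2} = v_{0}  so sig = (2;(1))

Sorted signature multiset PRS(X):
    (2;())
    (2;())
    (2;(1))
    (2;(1))
    (2;(1))


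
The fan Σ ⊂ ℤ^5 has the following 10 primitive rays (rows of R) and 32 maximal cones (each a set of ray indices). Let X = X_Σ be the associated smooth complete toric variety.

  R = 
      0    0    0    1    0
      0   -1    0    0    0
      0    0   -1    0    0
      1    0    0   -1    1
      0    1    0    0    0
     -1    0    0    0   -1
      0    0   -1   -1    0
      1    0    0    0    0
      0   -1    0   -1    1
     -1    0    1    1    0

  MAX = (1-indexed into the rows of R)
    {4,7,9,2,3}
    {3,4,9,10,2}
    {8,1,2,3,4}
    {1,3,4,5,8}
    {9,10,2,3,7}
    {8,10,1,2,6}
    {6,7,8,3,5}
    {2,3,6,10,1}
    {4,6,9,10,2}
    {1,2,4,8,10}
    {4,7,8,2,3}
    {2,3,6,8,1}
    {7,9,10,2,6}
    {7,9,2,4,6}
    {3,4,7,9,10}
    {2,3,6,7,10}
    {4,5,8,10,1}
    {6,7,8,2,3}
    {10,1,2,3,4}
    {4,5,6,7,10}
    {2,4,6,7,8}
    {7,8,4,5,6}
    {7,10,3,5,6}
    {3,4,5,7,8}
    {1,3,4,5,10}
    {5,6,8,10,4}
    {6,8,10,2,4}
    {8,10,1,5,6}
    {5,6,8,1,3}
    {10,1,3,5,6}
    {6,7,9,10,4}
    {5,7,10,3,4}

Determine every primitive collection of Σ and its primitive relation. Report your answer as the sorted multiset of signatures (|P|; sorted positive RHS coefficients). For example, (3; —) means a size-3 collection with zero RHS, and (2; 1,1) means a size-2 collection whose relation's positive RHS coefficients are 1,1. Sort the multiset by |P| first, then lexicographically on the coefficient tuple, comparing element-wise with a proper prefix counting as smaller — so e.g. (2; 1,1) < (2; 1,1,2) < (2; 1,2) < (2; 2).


Minimal non-faces — 11 found among 10 rays, 32 max cones:

  {2,5}:  v_{2} + v_{5} = 0 ; sig = (2; —)
  {1,7}:  v_{1} + v_{7} = v_{3} ; sig = (2; 1)
  {8,9}:  v_{8} + v_{9} = v_{2} + v_{4} ; sig = (2; 1,1)
  {5,9}:  v_{5} + v_{9} = v_{4} + v_{7} + v_{10} ; sig = (2; 1,1,1)
  {1,9}:  v_{1} + v_{9} = v_{2} + v_{3} + v_{4} + v_{10} ; sig = (2; 1,1,1,1)
  {1,4,6}:  v_{1} + v_{4} + v_{6} = 0 ; sig = (3; —)
  {7,8,10}:  v_{7} + v_{8} + v_{10} = 0 ; sig = (3; —)
  {3,4,6}:  v_{3} + v_{4} + v_{6} = v_{7} ; sig = (3; 1)
  {3,8,10}:  v_{3} + v_{8} + v_{10} = v_{1} ; sig = (3; 1)
  {3,6,9}:  v_{3} + v_{6} + v_{9} = v_{2} + 2·v_{7} + v_{10} ; sig = (3; 1,1,2)
  {2,4,7,10}:  v_{2} + v_{4} + v_{7} + v_{10} = v_{9} ; sig = (4; 1)

Hence PRS(X_Σ) =
    |P|=2: 5 collections, coeffs (), (1), (1,1), (1,1,1), (1,1,1,1)
    |P|=3: 5 collections, coeffs (), (), (1), (1), (1,1,2)
    |P|=4: 1 collection, coeffs (1)


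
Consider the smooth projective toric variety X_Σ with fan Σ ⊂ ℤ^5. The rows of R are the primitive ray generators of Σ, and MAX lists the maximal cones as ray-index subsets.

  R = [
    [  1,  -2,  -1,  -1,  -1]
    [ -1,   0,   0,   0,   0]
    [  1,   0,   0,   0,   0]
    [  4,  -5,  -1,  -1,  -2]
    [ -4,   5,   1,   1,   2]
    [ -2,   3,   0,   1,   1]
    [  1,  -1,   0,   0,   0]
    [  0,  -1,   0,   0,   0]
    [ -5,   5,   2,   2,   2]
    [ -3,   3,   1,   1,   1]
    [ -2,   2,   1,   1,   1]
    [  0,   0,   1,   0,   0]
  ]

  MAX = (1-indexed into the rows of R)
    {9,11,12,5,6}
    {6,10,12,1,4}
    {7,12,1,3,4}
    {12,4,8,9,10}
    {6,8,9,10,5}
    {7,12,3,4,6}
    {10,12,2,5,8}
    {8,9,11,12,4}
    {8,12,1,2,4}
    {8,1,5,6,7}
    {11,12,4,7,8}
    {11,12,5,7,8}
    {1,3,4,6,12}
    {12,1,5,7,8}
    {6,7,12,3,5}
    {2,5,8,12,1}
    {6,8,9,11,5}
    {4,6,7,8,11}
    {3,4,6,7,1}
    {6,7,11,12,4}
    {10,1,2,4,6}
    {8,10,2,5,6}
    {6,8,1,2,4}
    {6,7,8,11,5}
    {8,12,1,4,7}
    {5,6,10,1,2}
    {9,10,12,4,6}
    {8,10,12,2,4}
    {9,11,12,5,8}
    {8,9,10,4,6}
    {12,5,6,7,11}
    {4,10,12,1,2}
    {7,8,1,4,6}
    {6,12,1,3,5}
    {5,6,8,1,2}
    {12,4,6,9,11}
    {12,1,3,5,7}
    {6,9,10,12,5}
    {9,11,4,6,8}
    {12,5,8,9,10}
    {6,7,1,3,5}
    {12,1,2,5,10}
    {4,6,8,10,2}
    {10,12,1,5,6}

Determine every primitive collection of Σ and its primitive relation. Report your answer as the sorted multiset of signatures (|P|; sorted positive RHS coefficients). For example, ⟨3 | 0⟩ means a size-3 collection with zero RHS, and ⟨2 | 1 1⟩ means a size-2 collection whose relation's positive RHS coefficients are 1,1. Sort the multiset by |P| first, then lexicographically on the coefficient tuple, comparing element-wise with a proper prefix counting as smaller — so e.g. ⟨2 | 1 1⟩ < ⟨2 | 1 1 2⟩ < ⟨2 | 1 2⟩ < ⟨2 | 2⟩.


18 collections generate NE(X_Σ); each relation:

  P={2,3}:  v_{2} + v_{3} = 0 ; sig = ⟨2 | 0⟩
  P={4,5}:  v_{4} + v_{5} = 0 ; sig = ⟨2 | 0⟩
  P={1,11}:  v_{1} + v_{11} = v_{2} ; sig = ⟨2 | 1⟩
  P={2,7}:  v_{2} + v_{7} = v_{8} ; sig = ⟨2 | 1⟩
  P={3,8}:  v_{3} + v_{8} = v_{7} ; sig = ⟨2 | 1⟩
  P={7,10}:  v_{7} + v_{10} = v_{11} ; sig = ⟨2 | 1⟩
  P={10,11}:  v_{10} + v_{11} = v_{9} ; sig = ⟨2 | 1⟩
  P={1,9}:  v_{1} + v_{9} = v_{2} + v_{10} ; sig = ⟨2 | 1 1⟩
  P={2,11}:  v_{2} + v_{11} = v_{8} + v_{10} ; sig = ⟨2 | 1 1⟩
  P={3,10}:  v_{3} + v_{10} = v_{6} + v_{12} ; sig = ⟨2 | 1 1⟩
  P={3,9}:  v_{3} + v_{9} = v_{6} + v_{11} + v_{12} ; sig = ⟨2 | 1 1 1⟩
  P={3,11}:  v_{3} + v_{11} = v_{6} + v_{7} + v_{12} ; sig = ⟨2 | 1 1 1⟩
  P={2,9}:  v_{2} + v_{9} = v_{8} + 2·v_{10} ; sig = ⟨2 | 1 2⟩
  P={7,9}:  v_{7} + v_{9} = 2·v_{11} ; sig = ⟨2 | 2⟩
  P={2,6,12}:  v_{2} + v_{6} + v_{12} = v_{10} ; sig = ⟨3 | 1⟩
  P={6,8,12}:  v_{6} + v_{8} + v_{12} = v_{11} ; sig = ⟨3 | 1⟩
  P={1,8,10}:  v_{1} + v_{8} + v_{10} = 2·v_{2} ; sig = ⟨3 | 2⟩
  P={1,6,7,12}:  v_{1} + v_{6} + v_{7} + v_{12} = 0 ; sig = ⟨4 | 0⟩

Hence PRS(X_Σ) =
[⟨2 | 0⟩, ⟨2 | 0⟩, ⟨2 | 1⟩, ⟨2 | 1⟩, ⟨2 | 1⟩, ⟨2 | 1⟩, ⟨2 | 1⟩, ⟨2 | 1 1⟩, ⟨2 | 1 1⟩, ⟨2 | 1 1⟩, ⟨2 | 1 1 1⟩, ⟨2 | 1 1 1⟩, ⟨2 | 1 2⟩, ⟨2 | 2⟩, ⟨3 | 1⟩, ⟨3 | 1⟩, ⟨3 | 2⟩, ⟨4 | 0⟩]


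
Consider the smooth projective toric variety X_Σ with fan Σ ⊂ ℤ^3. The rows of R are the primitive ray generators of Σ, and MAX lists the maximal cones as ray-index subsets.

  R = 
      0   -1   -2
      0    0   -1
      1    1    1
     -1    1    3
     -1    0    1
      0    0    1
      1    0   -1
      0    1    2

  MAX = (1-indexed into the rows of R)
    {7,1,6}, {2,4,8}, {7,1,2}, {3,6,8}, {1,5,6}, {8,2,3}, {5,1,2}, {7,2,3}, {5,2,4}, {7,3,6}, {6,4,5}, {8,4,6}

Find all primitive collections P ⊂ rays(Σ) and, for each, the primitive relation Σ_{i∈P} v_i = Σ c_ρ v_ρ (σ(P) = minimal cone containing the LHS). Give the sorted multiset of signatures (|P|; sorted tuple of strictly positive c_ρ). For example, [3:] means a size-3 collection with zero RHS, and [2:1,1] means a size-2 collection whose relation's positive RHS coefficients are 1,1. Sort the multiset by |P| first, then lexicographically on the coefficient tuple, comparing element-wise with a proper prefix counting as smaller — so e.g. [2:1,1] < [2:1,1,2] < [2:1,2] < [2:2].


Primitive collections (10):

  P = {1,8}:  v_{1} + v_{8} = 0 — sig = [2:]
  P = {2,6}:  v_{2} + v_{6} = 0 — sig = [2:]
  P = {5,7}:  v_{5} + v_{7} = 0 — sig = [2:]
  P = {1,3}:  v_{1} + v_{3} = v_{7} — sig = [2:1]
  P = {1,4}:  v_{1} + v_{4} = v_{5} — sig = [2:1]
  P = {3,5}:  v_{3} + v_{5} = v_{8} — sig = [2:1]
  P = {4,7}:  v_{4} + v_{7} = v_{8} — sig = [2:1]
  P = {5,8}:  v_{5} + v_{8} = v_{4} — sig = [2:1]
  P = {7,8}:  v_{7} + v_{8} = v_{3} — sig = [2:1]
  P = {3,4}:  v_{3} + v_{4} = 2·v_{8} — sig = [2:2]

Sorted signature multiset PRS(X):
    |P|=2: 10 collections, coeffs (), (), (), (1), (1), (1), (1), (1), (1), (2)


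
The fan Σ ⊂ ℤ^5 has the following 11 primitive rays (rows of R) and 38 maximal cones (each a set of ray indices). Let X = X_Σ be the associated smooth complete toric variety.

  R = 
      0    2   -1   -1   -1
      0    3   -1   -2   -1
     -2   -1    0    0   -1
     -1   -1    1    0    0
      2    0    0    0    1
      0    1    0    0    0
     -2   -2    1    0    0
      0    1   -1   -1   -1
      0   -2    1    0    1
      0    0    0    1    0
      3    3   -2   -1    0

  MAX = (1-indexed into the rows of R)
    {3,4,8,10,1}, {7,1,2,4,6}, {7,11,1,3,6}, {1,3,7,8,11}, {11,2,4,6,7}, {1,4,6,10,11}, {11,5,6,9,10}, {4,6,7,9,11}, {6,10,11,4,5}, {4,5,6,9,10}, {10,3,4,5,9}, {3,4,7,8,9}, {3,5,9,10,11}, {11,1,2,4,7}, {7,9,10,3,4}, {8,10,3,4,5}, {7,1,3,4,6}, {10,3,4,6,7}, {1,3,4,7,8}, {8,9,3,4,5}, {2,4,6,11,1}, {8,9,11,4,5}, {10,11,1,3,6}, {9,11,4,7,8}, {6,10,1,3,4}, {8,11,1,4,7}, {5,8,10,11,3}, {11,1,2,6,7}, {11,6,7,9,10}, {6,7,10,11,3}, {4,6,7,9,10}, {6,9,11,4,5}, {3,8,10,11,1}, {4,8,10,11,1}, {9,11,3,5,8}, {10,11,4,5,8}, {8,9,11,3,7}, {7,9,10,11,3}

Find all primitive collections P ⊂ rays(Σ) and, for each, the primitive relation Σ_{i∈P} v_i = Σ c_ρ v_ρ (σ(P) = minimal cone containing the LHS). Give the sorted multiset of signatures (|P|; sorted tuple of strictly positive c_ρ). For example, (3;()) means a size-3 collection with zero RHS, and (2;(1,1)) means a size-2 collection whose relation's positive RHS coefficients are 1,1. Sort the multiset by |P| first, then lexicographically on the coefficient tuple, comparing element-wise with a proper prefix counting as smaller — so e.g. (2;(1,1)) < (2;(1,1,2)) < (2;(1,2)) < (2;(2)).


Minimal non-faces — 18 found among 11 rays, 38 max cones:

  P={5,7}:  v_{5} + v_{7} = v_{9}  →  sig = (2;(1))
  P={6,8}:  v_{6} + v_{8} = v_{1}  →  sig = (2;(1))
  P={1,5}:  v_{1} + v_{5} = v_{4} + v_{11}  →  sig = (2;(1,1))
  P={2,10}:  v_{2} + v_{10} = v_{1} + v_{6}  →  sig = (2;(1,1))
  P={1,9}:  v_{1} + v_{9} = v_{4} + v_{7} + v_{11}  →  sig = (2;(1,1,1))
  P={2,8}:  v_{2} + v_{8} = 2·v_{1} + v_{4} + v_{7} + v_{11}  →  sig = (2;(1,1,1,2))
  P={2,5}:  v_{2} + v_{5} = 2·v_{4} + v_{6} + v_{7} + 2·v_{11}  →  sig = (2;(1,1,2,2))
  P={2,3}:  v_{2} + v_{3} = 2·v_{1} + v_{7}  →  sig = (2;(1,2))
  P={2,9}:  v_{2} + v_{9} = 2·v_{4} + v_{6} + 2·v_{7} + 2·v_{11}  →  sig = (2;(1,2,2,2))
  P={3,5,6}:  v_{3} + v_{5} + v_{6} = 0  →  sig = (3;())
  P={3,4,11}:  v_{3} + v_{4} + v_{11} = v_{8}  →  sig = (3;(1))
  P={3,6,9}:  v_{3} + v_{6} + v_{9} = v_{7}  →  sig = (3;(1))
  P={7,8,10}:  v_{7} + v_{8} + v_{10} = v_{3}  →  sig = (3;(1))
  P={1,7,10}:  v_{1} + v_{7} + v_{10} = v_{3} + v_{6}  →  sig = (3;(1,1))
  P={8,9,10}:  v_{8} + v_{9} + v_{10} = v_{3} + v_{5}  →  sig = (3;(1,1))
  P={4,7,10,11}:  v_{4} + v_{7} + v_{10} + v_{11} = 0  →  sig = (4;())
  P={4,9,10,11}:  v_{4} + v_{9} + v_{10} + v_{11} = v_{5}  →  sig = (4;(1))
  P={1,4,6,7,11}:  v_{1} + v_{4} + v_{6} + v_{7} + v_{11} = v_{2}  →  sig = (5;(1))

so the primitive-relation signature multiset is
{ (2;(1)) ×2,  (2;(1,1)) ×2,  (2;(1,1,1)),  (2;(1,1,1,2)),  (2;(1,1,2,2)),  (2;(1,2)),  (2;(1,2,2,2)),  (3;()),  (3;(1)) ×3,  (3;(1,1)) ×2,  (4;()),  (4;(1)),  (5;(1)) }


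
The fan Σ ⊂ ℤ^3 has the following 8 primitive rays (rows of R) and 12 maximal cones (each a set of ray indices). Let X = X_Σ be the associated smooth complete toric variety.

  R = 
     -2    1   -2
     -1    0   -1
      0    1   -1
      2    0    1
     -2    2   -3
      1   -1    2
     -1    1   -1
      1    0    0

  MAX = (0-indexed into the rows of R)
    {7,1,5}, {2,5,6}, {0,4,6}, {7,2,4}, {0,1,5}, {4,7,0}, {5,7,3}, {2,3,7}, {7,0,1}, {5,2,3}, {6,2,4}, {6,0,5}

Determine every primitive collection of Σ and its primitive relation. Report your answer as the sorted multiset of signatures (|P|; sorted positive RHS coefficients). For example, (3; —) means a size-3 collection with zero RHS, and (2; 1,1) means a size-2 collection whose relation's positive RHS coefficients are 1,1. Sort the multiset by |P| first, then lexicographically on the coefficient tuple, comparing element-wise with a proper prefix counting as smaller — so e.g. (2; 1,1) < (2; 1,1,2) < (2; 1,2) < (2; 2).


|primitive collections| = 12. Relations:

  • {0,2}:  v_{0} + v_{2} = v_{4}  →  sig = (2; 1)
  • {0,3}:  v_{0} + v_{3} = v_{2}  →  sig = (2; 1)
  • {1,3}:  v_{1} + v_{3} = v_{7}  →  sig = (2; 1)
  • {1,6}:  v_{1} + v_{6} = v_{0}  →  sig = (2; 1)
  • {4,5}:  v_{4} + v_{5} = v_{6}  →  sig = (2; 1)
  • {6,7}:  v_{6} + v_{7} = v_{2}  →  sig = (2; 1)
  • {1,2}:  v_{1} + v_{2} = v_{0} + v_{7}  →  sig = (2; 1,1)
  • {1,4}:  v_{1} + v_{4} = 2·v_{0} + v_{7}  →  sig = (2; 1,2)
  • {3,6}:  v_{3} + v_{6} = 2·v_{2} + v_{5}  →  sig = (2; 1,2)
  • {3,4}:  v_{3} + v_{4} = 2·v_{2}  →  sig = (2; 2)
  • {0,5,7}:  v_{0} + v_{5} + v_{7} = 0  →  sig = (3; —)
  • {2,5,7}:  v_{2} + v_{5} + v_{7} = v_{3}  →  sig = (3; 1)

Signatures (|P|; sorted positive RHS coefficients), sorted:
{ (2; 1) ×6,  (2; 1,1),  (2; 1,2) ×2,  (2; 2),  (3; —),  (3; 1) }


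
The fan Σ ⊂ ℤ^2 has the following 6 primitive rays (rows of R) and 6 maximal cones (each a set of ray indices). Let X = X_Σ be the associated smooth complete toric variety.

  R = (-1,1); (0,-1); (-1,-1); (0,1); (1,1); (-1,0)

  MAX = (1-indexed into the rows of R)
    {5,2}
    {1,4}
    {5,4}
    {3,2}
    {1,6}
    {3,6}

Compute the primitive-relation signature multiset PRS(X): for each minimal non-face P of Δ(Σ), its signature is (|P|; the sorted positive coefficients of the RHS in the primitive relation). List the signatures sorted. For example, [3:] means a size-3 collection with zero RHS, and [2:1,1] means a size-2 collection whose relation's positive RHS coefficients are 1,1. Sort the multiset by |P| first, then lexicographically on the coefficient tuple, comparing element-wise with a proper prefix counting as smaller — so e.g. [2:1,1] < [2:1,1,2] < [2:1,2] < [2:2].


9 minimal non-faces of Δ(Σ) (on 6 rays):

  {2,4}:  v_{2} + v_{4} = 0  so sig = [2:]
  {3,5}:  v_{3} + v_{5} = 0  so sig = [2:]
  {1,2}:  v_{1} + v_{2} = v_{6}  so sig = [2:1]
  {2,6}:  v_{2} + v_{6} = v_{3}  so sig = [2:1]
  {3,4}:  v_{3} + v_{4} = v_{6}  so sig = [2:1]
  {4,6}:  v_{4} + v_{6} = v_{1}  so sig = [2:1]
  {5,6}:  v_{5} + v_{6} = v_{4}  so sig = [2:1]
  {1,3}:  v_{1} + v_{3} = 2·v_{6}  so sig = [2:2]
  {1,5}:  v_{1} + v_{5} = 2·v_{4}  so sig = [2:2]

Hence PRS(X_Σ) =
[[2:], [2:], [2:1], [2:1], [2:1], [2:1], [2:1], [2:2], [2:2]]


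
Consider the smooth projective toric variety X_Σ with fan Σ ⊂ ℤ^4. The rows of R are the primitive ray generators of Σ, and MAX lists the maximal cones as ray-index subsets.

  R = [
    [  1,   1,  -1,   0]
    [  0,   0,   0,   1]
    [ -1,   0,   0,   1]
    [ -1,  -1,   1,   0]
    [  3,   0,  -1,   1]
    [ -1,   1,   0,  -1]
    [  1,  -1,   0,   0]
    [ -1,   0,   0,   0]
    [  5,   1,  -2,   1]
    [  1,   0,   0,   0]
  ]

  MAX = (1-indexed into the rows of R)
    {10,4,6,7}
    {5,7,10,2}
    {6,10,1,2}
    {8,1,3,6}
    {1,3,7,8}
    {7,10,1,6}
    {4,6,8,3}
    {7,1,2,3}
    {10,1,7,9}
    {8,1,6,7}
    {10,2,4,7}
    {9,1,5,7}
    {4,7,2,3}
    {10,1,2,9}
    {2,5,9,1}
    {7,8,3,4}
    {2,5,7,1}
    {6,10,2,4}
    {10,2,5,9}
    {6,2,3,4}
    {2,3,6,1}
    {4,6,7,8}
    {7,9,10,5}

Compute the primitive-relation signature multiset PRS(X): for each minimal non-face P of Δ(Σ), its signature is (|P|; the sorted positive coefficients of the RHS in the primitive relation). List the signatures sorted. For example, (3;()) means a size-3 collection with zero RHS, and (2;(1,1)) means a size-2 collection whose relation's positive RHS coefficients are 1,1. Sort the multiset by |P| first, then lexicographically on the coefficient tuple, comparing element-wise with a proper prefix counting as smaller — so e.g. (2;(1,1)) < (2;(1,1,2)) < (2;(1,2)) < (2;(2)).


Primitive collections (17):

  • {1,4}:  v_{1} + v_{4} = 0  so sig = (2;())
  • {8,10}:  v_{8} + v_{10} = 0  so sig = (2;())
  • {2,8}:  v_{2} + v_{8} = v_{3}  so sig = (2;(1))
  • {3,10}:  v_{3} + v_{10} = v_{2}  so sig = (2;(1))
  • {4,9}:  v_{4} + v_{9} = v_{5} + v_{10}  so sig = (2;(1,1))
  • {5,6}:  v_{5} + v_{6} = v_{1} + v_{10}  so sig = (2;(1,1))
  • {8,9}:  v_{8} + v_{9} = v_{1} + v_{5}  so sig = (2;(1,1))
  • {3,9}:  v_{3} + v_{9} = v_{1} + v_{2} + v_{5}  so sig = (2;(1,1,1))
  • {4,5}:  v_{4} + v_{5} = v_{2} + v_{7} + v_{10}  so sig = (2;(1,1,1))
  • {5,8}:  v_{5} + v_{8} = v_{1} + v_{2} + v_{7}  so sig = (2;(1,1,1))
  • {3,5}:  v_{3} + v_{5} = v_{1} + 2·v_{2} + v_{7}  so sig = (2;(1,1,2))
  • {6,9}:  v_{6} + v_{9} = 2·v_{1} + 2·v_{10}  so sig = (2;(2,2))
  • {2,6,7}:  v_{2} + v_{6} + v_{7} = 0  so sig = (3;())
  • {1,5,10}:  v_{1} + v_{5} + v_{10} = v_{9}  so sig = (3;(1))
  • {3,6,7}:  v_{3} + v_{6} + v_{7} = v_{8}  so sig = (3;(1))
  • {2,7,9}:  v_{2} + v_{7} + v_{9} = 2·v_{5}  so sig = (3;(2))
  • {1,2,7,10}:  v_{1} + v_{2} + v_{7} + v_{10} = v_{5}  so sig = (4;(1))

so the primitive-relation signature multiset is
    (2;())
    (2;())
    (2;(1))
    (2;(1))
    (2;(1,1))
    (2;(1,1))
    (2;(1,1))
    (2;(1,1,1))
    (2;(1,1,1))
    (2;(1,1,1))
    (2;(1,1,2))
    (2;(2,2))
    (3;())
    (3;(1))
    (3;(1))
    (3;(2))
    (4;(1))


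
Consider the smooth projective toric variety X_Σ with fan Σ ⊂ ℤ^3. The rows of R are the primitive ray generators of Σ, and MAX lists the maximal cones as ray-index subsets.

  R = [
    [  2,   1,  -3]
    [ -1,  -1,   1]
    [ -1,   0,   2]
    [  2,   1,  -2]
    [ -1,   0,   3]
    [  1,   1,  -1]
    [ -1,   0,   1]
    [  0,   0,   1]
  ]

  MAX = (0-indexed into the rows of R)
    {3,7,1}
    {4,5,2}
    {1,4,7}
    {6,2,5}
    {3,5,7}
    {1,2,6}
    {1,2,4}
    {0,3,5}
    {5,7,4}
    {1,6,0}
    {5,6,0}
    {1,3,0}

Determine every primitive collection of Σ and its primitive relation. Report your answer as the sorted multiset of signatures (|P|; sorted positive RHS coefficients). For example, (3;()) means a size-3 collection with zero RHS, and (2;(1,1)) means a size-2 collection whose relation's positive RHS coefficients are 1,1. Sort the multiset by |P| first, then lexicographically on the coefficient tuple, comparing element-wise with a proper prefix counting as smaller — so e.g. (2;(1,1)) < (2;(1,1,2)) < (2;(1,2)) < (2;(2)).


10 collections generate NE(X_Σ); each relation:

  P = {1,5}:  v_{1} + v_{5} = 0  →  sig = (2;())
  P = {0,2}:  v_{0} + v_{2} = v_{5}  →  sig = (2;(1))
  P = {0,7}:  v_{0} + v_{7} = v_{3}  →  sig = (2;(1))
  P = {2,7}:  v_{2} + v_{7} = v_{4}  →  sig = (2;(1))
  P = {3,6}:  v_{3} + v_{6} = v_{5}  →  sig = (2;(1))
  P = {6,7}:  v_{6} + v_{7} = v_{2}  →  sig = (2;(1))
  P = {0,4}:  v_{0} + v_{4} = v_{5} + v_{7}  →  sig = (2;(1,1))
  P = {2,3}:  v_{2} + v_{3} = v_{5} + v_{7}  →  sig = (2;(1,1))
  P = {3,4}:  v_{3} + v_{4} = v_{5} + 2·v_{7}  →  sig = (2;(1,2))
  P = {4,6}:  v_{4} + v_{6} = 2·v_{2}  →  sig = (2;(2))

Hence PRS(X_Σ) =
{ (2;()),  (2;(1)) ×5,  (2;(1,1)) ×2,  (2;(1,2)),  (2;(2)) }


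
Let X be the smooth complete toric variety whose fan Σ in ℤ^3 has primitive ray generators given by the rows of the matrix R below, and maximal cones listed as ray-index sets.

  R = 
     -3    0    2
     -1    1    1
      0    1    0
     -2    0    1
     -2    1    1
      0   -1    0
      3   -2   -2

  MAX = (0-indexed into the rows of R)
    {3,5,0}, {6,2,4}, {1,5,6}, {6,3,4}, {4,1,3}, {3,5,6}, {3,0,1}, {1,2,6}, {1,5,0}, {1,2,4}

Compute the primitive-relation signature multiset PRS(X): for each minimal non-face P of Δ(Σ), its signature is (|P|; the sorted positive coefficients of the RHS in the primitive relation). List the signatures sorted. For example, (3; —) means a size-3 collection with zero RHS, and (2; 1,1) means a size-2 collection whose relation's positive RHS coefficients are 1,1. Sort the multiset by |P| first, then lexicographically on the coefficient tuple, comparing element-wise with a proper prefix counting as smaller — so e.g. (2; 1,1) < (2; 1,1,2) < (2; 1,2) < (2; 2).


9 minimal non-faces of Δ(Σ) (on 7 rays):

  • {2,5}:  v_{2} + v_{5} = 0  so sig = (2; —)
  • {2,3}:  v_{2} + v_{3} = v_{4}  so sig = (2; 1)
  • {4,5}:  v_{4} + v_{5} = v_{3}  so sig = (2; 1)
  • {0,2}:  v_{0} + v_{2} = v_{1} + v_{3}  so sig = (2; 1,1)
  • {0,4}:  v_{0} + v_{4} = v_{1} + 2·v_{3}  so sig = (2; 1,2)
  • {0,6}:  v_{0} + v_{6} = 2·v_{5}  so sig = (2; 2)
  • {1,4,6}:  v_{1} + v_{4} + v_{6} = 0  so sig = (3; —)
  • {1,3,5}:  v_{1} + v_{3} + v_{5} = v_{0}  so sig = (3; 1)
  • {1,3,6}:  v_{1} + v_{3} + v_{6} = v_{5}  so sig = (3; 1)

Signatures (|P|; sorted positive RHS coefficients), sorted:
    |P|=2: 6 collections, coeffs (), (1), (1), (1,1), (1,2), (2)
    |P|=3: 3 collections, coeffs (), (1), (1)


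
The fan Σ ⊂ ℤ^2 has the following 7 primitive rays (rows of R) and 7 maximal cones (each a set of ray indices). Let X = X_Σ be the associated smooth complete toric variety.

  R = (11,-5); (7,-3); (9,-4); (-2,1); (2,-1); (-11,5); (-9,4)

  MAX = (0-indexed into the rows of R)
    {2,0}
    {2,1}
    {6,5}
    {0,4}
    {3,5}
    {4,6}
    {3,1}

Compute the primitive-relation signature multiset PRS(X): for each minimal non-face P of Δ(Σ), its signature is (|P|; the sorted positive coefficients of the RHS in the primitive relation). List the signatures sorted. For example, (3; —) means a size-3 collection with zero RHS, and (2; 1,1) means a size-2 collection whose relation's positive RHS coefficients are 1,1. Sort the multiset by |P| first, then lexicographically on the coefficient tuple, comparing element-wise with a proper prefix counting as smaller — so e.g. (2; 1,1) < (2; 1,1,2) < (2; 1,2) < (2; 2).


14 collections generate NE(X_Σ); each relation:

  P = {0,5}:  v_{0} + v_{5} = 0  →  sig = (2; —)
  P = {2,6}:  v_{2} + v_{6} = 0  →  sig = (2; —)
  P = {3,4}:  v_{3} + v_{4} = 0  →  sig = (2; —)
  P = {0,3}:  v_{0} + v_{3} = v_{2}  →  sig = (2; 1)
  P = {0,6}:  v_{0} + v_{6} = v_{4}  →  sig = (2; 1)
  P = {1,4}:  v_{1} + v_{4} = v_{2}  →  sig = (2; 1)
  P = {1,6}:  v_{1} + v_{6} = v_{3}  →  sig = (2; 1)
  P = {2,3}:  v_{2} + v_{3} = v_{1}  →  sig = (2; 1)
  P = {2,4}:  v_{2} + v_{4} = v_{0}  →  sig = (2; 1)
  P = {2,5}:  v_{2} + v_{5} = v_{3}  →  sig = (2; 1)
  P = {3,6}:  v_{3} + v_{6} = v_{5}  →  sig = (2; 1)
  P = {4,5}:  v_{4} + v_{5} = v_{6}  →  sig = (2; 1)
  P = {0,1}:  v_{0} + v_{1} = 2·v_{2}  →  sig = (2; 2)
  P = {1,5}:  v_{1} + v_{5} = 2·v_{3}  →  sig = (2; 2)

so the primitive-relation signature multiset is
    |P|=2: 14 collections, coeffs (), (), (), (1), (1), (1), (1), (1), (1), (1), (1), (1), (2), (2)


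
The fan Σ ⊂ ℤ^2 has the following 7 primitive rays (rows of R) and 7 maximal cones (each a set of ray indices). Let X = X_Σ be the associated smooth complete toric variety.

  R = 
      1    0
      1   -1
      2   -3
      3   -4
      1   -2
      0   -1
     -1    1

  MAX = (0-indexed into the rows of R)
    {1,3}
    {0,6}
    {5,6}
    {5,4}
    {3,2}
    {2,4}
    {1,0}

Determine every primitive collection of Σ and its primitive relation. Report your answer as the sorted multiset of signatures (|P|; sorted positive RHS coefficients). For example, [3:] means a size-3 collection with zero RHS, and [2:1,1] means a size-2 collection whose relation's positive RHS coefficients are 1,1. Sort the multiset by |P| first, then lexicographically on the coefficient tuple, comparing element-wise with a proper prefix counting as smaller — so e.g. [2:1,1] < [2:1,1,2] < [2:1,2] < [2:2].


Δ(Σ) — 7 vertices, 14 min non-faces:

  • {1,6}:  v_{1} + v_{6} = 0 — sig = [2:]
  • {0,5}:  v_{0} + v_{5} = v_{1} — sig = [2:1]
  • {1,2}:  v_{1} + v_{2} = v_{3} — sig = [2:1]
  • {1,4}:  v_{1} + v_{4} = v_{2} — sig = [2:1]
  • {1,5}:  v_{1} + v_{5} = v_{4} — sig = [2:1]
  • {2,6}:  v_{2} + v_{6} = v_{4} — sig = [2:1]
  • {3,6}:  v_{3} + v_{6} = v_{2} — sig = [2:1]
  • {4,6}:  v_{4} + v_{6} = v_{5} — sig = [2:1]
  • {3,5}:  v_{3} + v_{5} = v_{2} + v_{4} — sig = [2:1,1]
  • {0,4}:  v_{0} + v_{4} = 2·v_{1} — sig = [2:2]
  • {2,5}:  v_{2} + v_{5} = 2·v_{4} — sig = [2:2]
  • {3,4}:  v_{3} + v_{4} = 2·v_{2} — sig = [2:2]
  • {0,2}:  v_{0} + v_{2} = 3·v_{1} — sig = [2:3]
  • {0,3}:  v_{0} + v_{3} = 4·v_{1} — sig = [2:4]

Hence PRS(X_Σ) =
[[2:], [2:1], [2:1], [2:1], [2:1], [2:1], [2:1], [2:1], [2:1,1], [2:2], [2:2], [2:2], [2:3], [2:4]]


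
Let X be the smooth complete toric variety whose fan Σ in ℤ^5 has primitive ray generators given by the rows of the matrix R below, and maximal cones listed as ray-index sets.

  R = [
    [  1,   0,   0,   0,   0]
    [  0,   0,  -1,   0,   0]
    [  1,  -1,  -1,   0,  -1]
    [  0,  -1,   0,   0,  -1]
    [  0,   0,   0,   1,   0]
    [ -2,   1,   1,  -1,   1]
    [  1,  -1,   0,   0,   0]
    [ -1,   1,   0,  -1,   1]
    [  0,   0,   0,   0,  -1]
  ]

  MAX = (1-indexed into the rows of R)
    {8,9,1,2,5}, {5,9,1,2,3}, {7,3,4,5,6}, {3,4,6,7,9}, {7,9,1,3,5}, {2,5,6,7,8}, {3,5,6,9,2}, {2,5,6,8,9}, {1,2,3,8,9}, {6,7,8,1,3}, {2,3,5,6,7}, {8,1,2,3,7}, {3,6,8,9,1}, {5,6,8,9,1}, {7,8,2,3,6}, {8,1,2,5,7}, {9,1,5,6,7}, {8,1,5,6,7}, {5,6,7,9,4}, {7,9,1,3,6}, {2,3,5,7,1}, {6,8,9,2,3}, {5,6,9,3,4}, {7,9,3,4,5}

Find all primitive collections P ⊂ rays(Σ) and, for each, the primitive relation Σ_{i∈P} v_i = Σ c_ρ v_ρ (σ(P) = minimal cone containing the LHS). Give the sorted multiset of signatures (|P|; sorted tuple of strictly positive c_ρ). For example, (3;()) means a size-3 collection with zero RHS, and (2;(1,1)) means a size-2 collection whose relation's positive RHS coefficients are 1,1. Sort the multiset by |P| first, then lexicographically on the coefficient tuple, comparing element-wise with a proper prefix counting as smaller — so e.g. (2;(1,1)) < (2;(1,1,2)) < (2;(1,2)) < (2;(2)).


|primitive collections| = 9. Relations:

  • {1,4}:  v_{1} + v_{4} = v_{7} + v_{9}  ⟹  sig = (2;(1,1))
  • {4,8}:  v_{4} + v_{8} = v_{3} + v_{6}  ⟹  sig = (2;(1,1))
  • {2,4}:  v_{2} + v_{4} = 2·v_{3} + v_{5} + v_{6}  ⟹  sig = (2;(1,1,2))
  • {1,2,6}:  v_{1} + v_{2} + v_{6} = v_{8}  ⟹  sig = (3;(1))
  • {2,7,9}:  v_{2} + v_{7} + v_{9} = v_{3}  ⟹  sig = (3;(1))
  • {3,5,8}:  v_{3} + v_{5} + v_{8} = v_{2}  ⟹  sig = (3;(1))
  • {7,8,9}:  v_{7} + v_{8} + v_{9} = v_{1} + v_{3} + v_{6}  ⟹  sig = (3;(1,1,1))
  • {1,3,5,6}:  v_{1} + v_{3} + v_{5} + v_{6} = 0  ⟹  sig = (4;())
  • {3,5,6,7,9}:  v_{3} + v_{5} + v_{6} + v_{7} + v_{9} = v_{4}  ⟹  sig = (5;(1))

Signatures (|P|; sorted positive RHS coefficients), sorted:
    |P|=2: 3 collections, coeffs (1,1), (1,1), (1,1,2)
    |P|=3: 4 collections, coeffs (1), (1), (1), (1,1,1)
    |P|=4: 1 collection, coeffs ()
    |P|=5: 1 collection, coeffs (1)


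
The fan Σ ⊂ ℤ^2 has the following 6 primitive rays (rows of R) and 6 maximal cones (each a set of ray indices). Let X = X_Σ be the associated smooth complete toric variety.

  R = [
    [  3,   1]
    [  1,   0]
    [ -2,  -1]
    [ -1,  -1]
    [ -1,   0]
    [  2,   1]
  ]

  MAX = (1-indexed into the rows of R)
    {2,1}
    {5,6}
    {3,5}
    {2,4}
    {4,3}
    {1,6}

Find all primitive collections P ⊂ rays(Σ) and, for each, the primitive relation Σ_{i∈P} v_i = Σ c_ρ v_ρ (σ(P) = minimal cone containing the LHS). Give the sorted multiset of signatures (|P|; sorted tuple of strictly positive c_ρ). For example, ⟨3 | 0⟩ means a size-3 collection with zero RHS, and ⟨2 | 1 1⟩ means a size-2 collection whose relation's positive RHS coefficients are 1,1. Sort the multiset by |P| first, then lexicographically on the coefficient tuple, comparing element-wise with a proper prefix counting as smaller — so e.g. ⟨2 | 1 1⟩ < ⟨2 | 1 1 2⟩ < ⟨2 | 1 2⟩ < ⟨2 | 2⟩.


The 9 primitive collections of Σ (r=6, n=2):

  • {2,5}:  v_{2} + v_{5} = 0  ⟹  sig = ⟨2 | 0⟩
  • {3,6}:  v_{3} + v_{6} = 0  ⟹  sig = ⟨2 | 0⟩
  • {1,3}:  v_{1} + v_{3} = v_{2}  ⟹  sig = ⟨2 | 1⟩
  • {1,5}:  v_{1} + v_{5} = v_{6}  ⟹  sig = ⟨2 | 1⟩
  • {2,3}:  v_{2} + v_{3} = v_{4}  ⟹  sig = ⟨2 | 1⟩
  • {2,6}:  v_{2} + v_{6} = v_{1}  ⟹  sig = ⟨2 | 1⟩
  • {4,5}:  v_{4} + v_{5} = v_{3}  ⟹  sig = ⟨2 | 1⟩
  • {4,6}:  v_{4} + v_{6} = v_{2}  ⟹  sig = ⟨2 | 1⟩
  • {1,4}:  v_{1} + v_{4} = 2·v_{2}  ⟹  sig = ⟨2 | 2⟩

so the primitive-relation signature multiset is
[⟨2 | 0⟩, ⟨2 | 0⟩, ⟨2 | 1⟩, ⟨2 | 1⟩, ⟨2 | 1⟩, ⟨2 | 1⟩, ⟨2 | 1⟩, ⟨2 | 1⟩, ⟨2 | 2⟩]


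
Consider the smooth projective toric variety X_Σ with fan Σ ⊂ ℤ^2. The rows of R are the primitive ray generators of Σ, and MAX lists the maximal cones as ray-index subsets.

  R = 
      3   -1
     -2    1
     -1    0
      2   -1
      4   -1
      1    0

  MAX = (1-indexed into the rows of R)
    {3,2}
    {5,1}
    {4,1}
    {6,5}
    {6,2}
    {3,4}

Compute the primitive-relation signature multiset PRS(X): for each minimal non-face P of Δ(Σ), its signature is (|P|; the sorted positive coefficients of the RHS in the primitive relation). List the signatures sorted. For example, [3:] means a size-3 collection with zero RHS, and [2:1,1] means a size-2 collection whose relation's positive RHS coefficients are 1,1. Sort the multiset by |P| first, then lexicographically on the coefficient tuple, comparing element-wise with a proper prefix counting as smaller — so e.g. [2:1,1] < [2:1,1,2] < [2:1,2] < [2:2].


Minimal non-faces — 9 found among 6 rays, 6 max cones:

  P = {2,4}:  v_{2} + v_{4} = 0  ⟹  sig = [2:]
  P = {3,6}:  v_{3} + v_{6} = 0  ⟹  sig = [2:]
  P = {1,2}:  v_{1} + v_{2} = v_{6}  ⟹  sig = [2:1]
  P = {1,3}:  v_{1} + v_{3} = v_{4}  ⟹  sig = [2:1]
  P = {1,6}:  v_{1} + v_{6} = v_{5}  ⟹  sig = [2:1]
  P = {3,5}:  v_{3} + v_{5} = v_{1}  ⟹  sig = [2:1]
  P = {4,6}:  v_{4} + v_{6} = v_{1}  ⟹  sig = [2:1]
  P = {2,5}:  v_{2} + v_{5} = 2·v_{6}  ⟹  sig = [2:2]
  P = {4,5}:  v_{4} + v_{5} = 2·v_{1}  ⟹  sig = [2:2]

Hence PRS(X_Σ) =
    [2:]
    [2:]
    [2:1]
    [2:1]
    [2:1]
    [2:1]
    [2:1]
    [2:2]
    [2:2]
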